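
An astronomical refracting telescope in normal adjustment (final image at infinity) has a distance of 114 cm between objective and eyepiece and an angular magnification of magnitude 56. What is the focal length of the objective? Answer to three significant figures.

In normal adjustment the tube length equals f_obj + f_eye and |M| = f_obj/f_eye.
So f_obj = 56 f_eye and 56 f_eye + f_eye = 114 cm, giving f_eye = 114/57 = 2.000 cm and f_obj = 112.000 cm.

112 cm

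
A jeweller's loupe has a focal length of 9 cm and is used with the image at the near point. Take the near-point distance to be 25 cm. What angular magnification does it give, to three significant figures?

3.78

M = 1 + D/f = 1 + 25/9 = 3.778.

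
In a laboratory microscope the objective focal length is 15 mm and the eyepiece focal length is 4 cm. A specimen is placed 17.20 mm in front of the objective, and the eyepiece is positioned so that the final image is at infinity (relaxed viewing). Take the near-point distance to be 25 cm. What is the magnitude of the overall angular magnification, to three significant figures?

42.6

Convert to cm: f_obj = 15 mm = 1.5 cm; d_o = 17.20 mm = 1.72 cm.
Objective: 1/d_i = 1/f_obj - 1/d_o = 1/1.5 - 1/1.72 = 0.08527 cm^-1, so d_i = 11.727 cm.
m_obj = -d_i/d_o = -11.727/1.72 = -6.818.
Eyepiece angular magnification (image at infinity): M_eye = D/f_e = 25/4 = 6.250.
Overall M = m_obj x M_eye = (-6.818)(6.250) = -42.61.
|M| = 42.61.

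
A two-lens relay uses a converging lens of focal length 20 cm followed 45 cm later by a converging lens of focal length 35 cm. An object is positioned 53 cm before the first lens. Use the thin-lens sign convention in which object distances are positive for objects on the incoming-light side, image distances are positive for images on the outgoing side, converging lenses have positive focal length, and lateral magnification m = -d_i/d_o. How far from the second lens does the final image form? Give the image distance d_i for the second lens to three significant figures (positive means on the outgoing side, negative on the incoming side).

First lens: d_i1 = 1/(1/20 - 1/53) = 32.121 cm.
That image sits 12.879 cm in front of the second lens, so d_o2 = 12.879 cm.
Second lens: d_i2 = 1/(1/35 - 1/(12.879)) = -20.377 cm.

-20.4 cm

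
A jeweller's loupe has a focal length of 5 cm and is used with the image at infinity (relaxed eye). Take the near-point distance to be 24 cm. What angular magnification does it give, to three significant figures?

4.80

M = D/f = 24/5 = 4.800.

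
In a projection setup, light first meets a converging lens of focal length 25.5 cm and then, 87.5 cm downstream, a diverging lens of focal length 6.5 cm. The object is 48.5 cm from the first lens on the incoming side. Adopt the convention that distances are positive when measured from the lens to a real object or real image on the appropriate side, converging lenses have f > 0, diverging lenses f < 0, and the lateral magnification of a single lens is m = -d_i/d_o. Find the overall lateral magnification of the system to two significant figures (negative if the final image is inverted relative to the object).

Lens 1: 1/d_i1 = 1/f_1 - 1/d_o1 = 1/25.5 - 1/48.5 = 0.01860 cm^-1, so d_i1 = 53.772 cm.
m_1 = -(53.772)/48.5 = -1.1087.
The intermediate image is 53.772 cm to the right of lens 1, so d_o2 = L - d_i1 = 87.5 - 53.772 = 33.728 cm.
Lens 2: 1/d_i2 = 1/f_2 - 1/d_o2 = 1/(-6.5) - 1/(33.728) = -0.18349 cm^-1, so d_i2 = -5.450 cm.
m_2 = -(-5.450)/(33.728) = 0.1616.
Total m = m_1 x m_2 = (-1.1087)(0.1616) = -0.1791.

-0.18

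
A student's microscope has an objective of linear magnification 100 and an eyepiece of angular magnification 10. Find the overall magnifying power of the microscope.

1000

The overall magnification of a compound microscope is the product of the objective and eyepiece magnifications:
M = M_obj x M_eye = 100 x 10 = 1000.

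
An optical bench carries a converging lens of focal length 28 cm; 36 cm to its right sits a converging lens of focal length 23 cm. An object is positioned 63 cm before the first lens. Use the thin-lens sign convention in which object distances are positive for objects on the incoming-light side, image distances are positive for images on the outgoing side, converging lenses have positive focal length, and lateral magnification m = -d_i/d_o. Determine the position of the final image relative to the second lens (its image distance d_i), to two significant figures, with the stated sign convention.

Lens 1: 1/d_i1 = 1/f_1 - 1/d_o1 = 1/28 - 1/63 = 0.01984 cm^-1, so d_i1 = 50.400 cm.
This image would form 50.400 cm past lens 1, i.e. 14.400 cm beyond lens 2, so it is a virtual object for lens 2: d_o2 = 36 - 50.400 = -14.400 cm.
Lens 2: 1/d_i2 = 1/f_2 - 1/d_o2 = 1/23 - 1/(-14.400) = 0.11292 cm^-1, so d_i2 = 8.856 cm.

8.9 cm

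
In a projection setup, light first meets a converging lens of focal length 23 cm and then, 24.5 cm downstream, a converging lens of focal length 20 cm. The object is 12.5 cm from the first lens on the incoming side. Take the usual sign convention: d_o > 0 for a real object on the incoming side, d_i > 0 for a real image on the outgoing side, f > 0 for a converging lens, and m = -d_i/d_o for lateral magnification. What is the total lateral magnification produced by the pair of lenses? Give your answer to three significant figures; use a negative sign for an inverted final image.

-1.37

Applying the thin-lens equation to the first lens, 1/23 = 1/12.5 + 1/d_i1, which gives d_i1 = -27.381 cm.
Its lateral magnification is m_1 = -d_i1/d_o1 = -(-27.381)/12.5 = 2.1905.
The intermediate image is virtual, 27.381 cm to the left of lens 1, so d_o2 = L - d_i1 = 24.5 - (-27.381) = 51.881 cm.
Applying the thin-lens equation again with f_2 = 20 cm and d_o2 = 51.881 cm gives d_i2 = 32.547 cm.
m_2 = -(32.547)/(51.881) = -0.6273.
Overall magnification: m = m_1 m_2 = -1.3742.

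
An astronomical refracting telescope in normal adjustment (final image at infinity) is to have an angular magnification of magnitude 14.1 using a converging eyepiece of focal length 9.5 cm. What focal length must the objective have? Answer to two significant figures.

130 cm

|M| = f_obj/|f_eye|, so f_obj = |M| x |f_eye| = 14.1 x 9.5 = 133.950 cm.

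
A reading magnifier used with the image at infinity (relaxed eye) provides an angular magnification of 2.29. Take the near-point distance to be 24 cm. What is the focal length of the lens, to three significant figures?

For the image at infinity, M = D/f.
f = D/M = 24/2.29 = 10.480 cm.

10.5 cm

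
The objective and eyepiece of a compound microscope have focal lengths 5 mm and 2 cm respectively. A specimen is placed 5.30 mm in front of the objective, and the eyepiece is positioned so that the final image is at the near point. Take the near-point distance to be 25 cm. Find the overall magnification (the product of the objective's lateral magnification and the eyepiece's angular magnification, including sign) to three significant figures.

-225

Convert to cm: f_obj = 5 mm = 0.5 cm; d_o = 5.30 mm = 0.53 cm.
Objective: 1/d_i = 1/f_obj - 1/d_o = 1/0.5 - 1/0.53 = 0.11321 cm^-1, so d_i = 8.833 cm.
m_obj = -d_i/d_o = -8.833/0.53 = -16.667.
Eyepiece angular magnification (image at near point): M_eye = 1 + D/f_e = 1 + 25/2 = 13.500.
Overall M = m_obj x M_eye = (-16.667)(13.500) = -225.00.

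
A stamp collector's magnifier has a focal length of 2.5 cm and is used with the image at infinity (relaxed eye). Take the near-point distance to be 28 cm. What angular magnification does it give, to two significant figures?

M = D/f = 28/2.5 = 11.200.

11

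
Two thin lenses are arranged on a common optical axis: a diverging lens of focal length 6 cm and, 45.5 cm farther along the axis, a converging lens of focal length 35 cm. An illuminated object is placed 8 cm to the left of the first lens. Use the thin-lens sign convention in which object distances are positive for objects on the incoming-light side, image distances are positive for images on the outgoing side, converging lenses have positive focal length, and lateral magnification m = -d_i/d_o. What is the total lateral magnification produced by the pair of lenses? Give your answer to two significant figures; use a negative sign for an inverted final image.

-1.1

Applying the thin-lens equation to the first lens, 1/(-6) = 1/8 + 1/d_i1, which gives d_i1 = -3.429 cm.
Its lateral magnification is m_1 = -d_i1/d_o1 = -(-3.429)/8 = 0.4286.
The intermediate image is virtual, 3.429 cm to the left of lens 1, so d_o2 = L - d_i1 = 45.5 - (-3.429) = 48.929 cm.
Applying the thin-lens equation again with f_2 = 35 cm and d_o2 = 48.929 cm gives d_i2 = 122.949 cm.
m_2 = -(122.949)/(48.929) = -2.5128.
Total m = m_1 x m_2 = (0.4286)(-2.5128) = -1.0769.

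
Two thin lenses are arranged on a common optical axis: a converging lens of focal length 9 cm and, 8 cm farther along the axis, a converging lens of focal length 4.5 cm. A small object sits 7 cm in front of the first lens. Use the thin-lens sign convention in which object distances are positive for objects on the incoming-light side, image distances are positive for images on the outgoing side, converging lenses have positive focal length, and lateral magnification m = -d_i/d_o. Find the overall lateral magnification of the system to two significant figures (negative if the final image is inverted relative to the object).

Applying the thin-lens equation to the first lens, 1/9 = 1/7 + 1/d_i1, which gives d_i1 = -31.500 cm.
Its lateral magnification is m_1 = -d_i1/d_o1 = -(-31.500)/7 = 4.5000.
The intermediate image is virtual, 31.500 cm to the left of lens 1, so d_o2 = L - d_i1 = 8 - (-31.500) = 39.500 cm.
Applying the thin-lens equation again with f_2 = 4.5 cm and d_o2 = 39.500 cm gives d_i2 = 5.079 cm.
m_2 = -(5.079)/(39.500) = -0.1286.
The system's lateral magnification is m_1 m_2 = (4.5000)(-0.1286) = -0.5786.

-0.58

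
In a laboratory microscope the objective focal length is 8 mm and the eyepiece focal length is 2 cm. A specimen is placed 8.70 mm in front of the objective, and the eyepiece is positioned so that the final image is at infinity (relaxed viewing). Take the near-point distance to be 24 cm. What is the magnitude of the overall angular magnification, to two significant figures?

140

Convert to cm: f_obj = 8 mm = 0.8 cm; d_o = 8.70 mm = 0.87 cm.
Objective: 1/d_i = 1/f_obj - 1/d_o = 1/0.8 - 1/0.87 = 0.10057 cm^-1, so d_i = 9.943 cm.
m_obj = -d_i/d_o = -9.943/0.87 = -11.429.
Eyepiece angular magnification (image at infinity): M_eye = D/f_e = 24/2 = 12.000.
Overall M = m_obj x M_eye = (-11.429)(12.000) = -137.14.
|M| = 137.14.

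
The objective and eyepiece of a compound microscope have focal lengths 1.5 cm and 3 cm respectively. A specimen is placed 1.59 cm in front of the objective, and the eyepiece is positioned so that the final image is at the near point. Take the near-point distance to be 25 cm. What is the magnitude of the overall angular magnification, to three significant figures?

156

Objective: 1/d_i = 1/f_obj - 1/d_o = 1/1.5 - 1/1.59 = 0.03774 cm^-1, so d_i = 26.500 cm.
m_obj = -d_i/d_o = -26.500/1.59 = -16.667.
Eyepiece angular magnification (image at near point): M_eye = 1 + D/f_e = 1 + 25/3 = 9.333.
Overall M = m_obj x M_eye = (-16.667)(9.333) = -155.56.
|M| = 155.56.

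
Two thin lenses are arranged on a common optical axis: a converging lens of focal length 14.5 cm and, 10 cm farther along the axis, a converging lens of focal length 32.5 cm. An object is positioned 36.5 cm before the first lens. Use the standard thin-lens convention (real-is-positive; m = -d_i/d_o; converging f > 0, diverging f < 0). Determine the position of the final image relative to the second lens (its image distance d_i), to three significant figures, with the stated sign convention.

9.81 cm

Applying the thin-lens equation to the first lens, 1/14.5 = 1/36.5 + 1/d_i1, which gives d_i1 = 24.057 cm.
This image would form 24.057 cm past lens 1, i.e. 14.057 cm beyond lens 2, so it is a virtual object for lens 2: d_o2 = 10 - 24.057 = -14.057 cm.
Applying the thin-lens equation again with f_2 = 32.5 cm and d_o2 = -14.057 cm gives d_i2 = 9.813 cm.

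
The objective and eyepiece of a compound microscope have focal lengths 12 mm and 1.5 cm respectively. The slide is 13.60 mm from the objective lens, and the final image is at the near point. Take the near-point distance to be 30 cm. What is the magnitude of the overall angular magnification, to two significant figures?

Convert to cm: f_obj = 12 mm = 1.2 cm; d_o = 13.60 mm = 1.36 cm.
Objective: 1/d_i = 1/f_obj - 1/d_o = 1/1.2 - 1/1.36 = 0.09804 cm^-1, so d_i = 10.200 cm.
m_obj = -d_i/d_o = -10.200/1.36 = -7.500.
Eyepiece angular magnification (image at near point): M_eye = 1 + D/f_e = 1 + 30/1.5 = 21.000.
Overall M = m_obj x M_eye = (-7.500)(21.000) = -157.50.
|M| = 157.50.

160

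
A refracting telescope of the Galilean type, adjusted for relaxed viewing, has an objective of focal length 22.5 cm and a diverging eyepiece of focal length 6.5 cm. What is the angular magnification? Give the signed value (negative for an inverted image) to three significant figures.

M = -f_obj/f_eye = -22.5/(-6.5) = 3.462.

3.46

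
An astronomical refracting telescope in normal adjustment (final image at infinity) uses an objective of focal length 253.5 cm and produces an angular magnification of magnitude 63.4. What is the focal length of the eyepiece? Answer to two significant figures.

4.0 cm

|M| = f_obj/f_eye, so f_eye = f_obj/|M| = 253.5/63.4 = 3.998 cm.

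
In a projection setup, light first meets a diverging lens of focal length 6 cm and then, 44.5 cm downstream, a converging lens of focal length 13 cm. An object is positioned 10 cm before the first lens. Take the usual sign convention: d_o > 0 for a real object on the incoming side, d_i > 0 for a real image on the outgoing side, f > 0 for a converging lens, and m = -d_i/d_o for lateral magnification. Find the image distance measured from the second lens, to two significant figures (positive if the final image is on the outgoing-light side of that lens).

Applying the thin-lens equation to the first lens, 1/(-6) = 1/10 + 1/d_i1, which gives d_i1 = -3.750 cm.
With d_i1 < 0 the first image is virtual and lies on the object side; the object distance for lens 2 is d_o2 = 44.5 - (-3.750) = 48.250 cm.
Applying the thin-lens equation again with f_2 = 13 cm and d_o2 = 48.250 cm gives d_i2 = 17.794 cm.

18 cm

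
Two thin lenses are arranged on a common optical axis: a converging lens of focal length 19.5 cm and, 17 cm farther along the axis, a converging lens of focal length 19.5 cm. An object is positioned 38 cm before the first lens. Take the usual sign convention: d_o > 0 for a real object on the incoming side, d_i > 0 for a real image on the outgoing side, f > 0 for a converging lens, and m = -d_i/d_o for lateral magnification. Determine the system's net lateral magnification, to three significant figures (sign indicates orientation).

-0.483

Applying the thin-lens equation to the first lens, 1/19.5 = 1/38 + 1/d_i1, which gives d_i1 = 40.054 cm.
Its lateral magnification is m_1 = -d_i1/d_o1 = -(40.054)/38 = -1.0541.
Since 40.054 cm > 17 cm, the first image lies past the second lens and serves as a virtual object: d_o2 = L - d_i1 = -23.054 cm.
Applying the thin-lens equation again with f_2 = 19.5 cm and d_o2 = -23.054 cm gives d_i2 = 10.564 cm.
m_2 = -(10.564)/(-23.054) = 0.4582.
Overall magnification: m = m_1 m_2 = -0.4830.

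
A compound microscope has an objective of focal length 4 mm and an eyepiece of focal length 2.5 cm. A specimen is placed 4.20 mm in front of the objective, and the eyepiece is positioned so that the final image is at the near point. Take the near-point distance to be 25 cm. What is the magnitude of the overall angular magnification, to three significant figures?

Convert to cm: f_obj = 4 mm = 0.4 cm; d_o = 4.20 mm = 0.42 cm.
Objective: 1/d_i = 1/f_obj - 1/d_o = 1/0.4 - 1/0.42 = 0.11905 cm^-1, so d_i = 8.400 cm.
m_obj = -d_i/d_o = -8.400/0.42 = -20.000.
Eyepiece angular magnification (image at near point): M_eye = 1 + D/f_e = 1 + 25/2.5 = 11.000.
Overall M = m_obj x M_eye = (-20.000)(11.000) = -220.00.
|M| = 220.00.

220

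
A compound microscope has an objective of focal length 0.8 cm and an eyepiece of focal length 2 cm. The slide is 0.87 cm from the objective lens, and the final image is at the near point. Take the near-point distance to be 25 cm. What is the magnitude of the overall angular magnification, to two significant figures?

150

Objective: 1/d_i = 1/f_obj - 1/d_o = 1/0.8 - 1/0.87 = 0.10057 cm^-1, so d_i = 9.943 cm.
m_obj = -d_i/d_o = -9.943/0.87 = -11.429.
Eyepiece angular magnification (image at near point): M_eye = 1 + D/f_e = 1 + 25/2 = 13.500.
Overall M = m_obj x M_eye = (-11.429)(13.500) = -154.29.
|M| = 154.29.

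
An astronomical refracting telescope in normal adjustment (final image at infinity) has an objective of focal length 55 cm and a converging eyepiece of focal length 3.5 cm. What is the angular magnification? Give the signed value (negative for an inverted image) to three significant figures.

M = -f_obj/f_eye = -55/(3.5) = -15.714.

-15.7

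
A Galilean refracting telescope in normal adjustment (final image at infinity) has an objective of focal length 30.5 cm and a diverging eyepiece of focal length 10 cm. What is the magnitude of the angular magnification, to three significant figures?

|M| = f_obj/|f_eye| = 30.5/10 = 3.050.

3.05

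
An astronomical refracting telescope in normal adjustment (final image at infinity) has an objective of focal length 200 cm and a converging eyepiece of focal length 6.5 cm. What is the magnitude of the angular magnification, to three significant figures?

30.8

|M| = f_obj/|f_eye| = 200/6.5 = 30.769.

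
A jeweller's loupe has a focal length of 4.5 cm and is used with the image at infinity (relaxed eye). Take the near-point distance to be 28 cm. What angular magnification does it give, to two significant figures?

M = D/f = 28/4.5 = 6.222.

6.2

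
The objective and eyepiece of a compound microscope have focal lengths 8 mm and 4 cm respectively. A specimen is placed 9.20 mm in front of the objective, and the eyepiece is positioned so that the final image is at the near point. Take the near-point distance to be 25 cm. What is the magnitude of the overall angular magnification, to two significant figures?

Convert to cm: f_obj = 8 mm = 0.8 cm; d_o = 9.20 mm = 0.92 cm.
Objective: 1/d_i = 1/f_obj - 1/d_o = 1/0.8 - 1/0.92 = 0.16304 cm^-1, so d_i = 6.133 cm.
m_obj = -d_i/d_o = -6.133/0.92 = -6.667.
Eyepiece angular magnification (image at near point): M_eye = 1 + D/f_e = 1 + 25/4 = 7.250.
Overall M = m_obj x M_eye = (-6.667)(7.250) = -48.33.
|M| = 48.33.

48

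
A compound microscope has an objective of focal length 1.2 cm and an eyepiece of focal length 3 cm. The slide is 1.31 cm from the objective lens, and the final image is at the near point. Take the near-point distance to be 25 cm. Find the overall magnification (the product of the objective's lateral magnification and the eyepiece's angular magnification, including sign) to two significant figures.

-100

Objective: 1/d_i = 1/f_obj - 1/d_o = 1/1.2 - 1/1.31 = 0.06997 cm^-1, so d_i = 14.291 cm.
m_obj = -d_i/d_o = -14.291/1.31 = -10.909.
Eyepiece angular magnification (image at near point): M_eye = 1 + D/f_e = 1 + 25/3 = 9.333.
Overall M = m_obj x M_eye = (-10.909)(9.333) = -101.82.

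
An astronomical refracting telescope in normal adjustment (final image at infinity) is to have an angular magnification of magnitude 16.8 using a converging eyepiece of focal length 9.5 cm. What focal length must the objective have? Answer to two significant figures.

160 cm

|M| = f_obj/|f_eye|, so f_obj = |M| x |f_eye| = 16.8 x 9.5 = 159.600 cm.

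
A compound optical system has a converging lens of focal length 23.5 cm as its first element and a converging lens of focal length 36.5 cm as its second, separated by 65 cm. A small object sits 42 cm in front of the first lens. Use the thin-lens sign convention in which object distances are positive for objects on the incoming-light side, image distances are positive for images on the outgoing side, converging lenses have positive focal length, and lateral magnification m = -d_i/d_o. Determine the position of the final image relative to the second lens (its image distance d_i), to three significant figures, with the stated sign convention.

-17.1 cm

Applying the thin-lens equation to the first lens, 1/23.5 = 1/42 + 1/d_i1, which gives d_i1 = 53.351 cm.
The intermediate image is 53.351 cm to the right of lens 1, so d_o2 = L - d_i1 = 65 - 53.351 = 11.649 cm.
Applying the thin-lens equation again with f_2 = 36.5 cm and d_o2 = 11.649 cm gives d_i2 = -17.109 cm.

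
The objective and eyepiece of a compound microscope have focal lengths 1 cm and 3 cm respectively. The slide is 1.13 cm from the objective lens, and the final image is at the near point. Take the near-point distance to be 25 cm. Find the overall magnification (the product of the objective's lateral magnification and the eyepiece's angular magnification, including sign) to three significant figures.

Objective: 1/d_i = 1/f_obj - 1/d_o = 1/1 - 1/1.13 = 0.11504 cm^-1, so d_i = 8.692 cm.
m_obj = -d_i/d_o = -8.692/1.13 = -7.692.
Eyepiece angular magnification (image at near point): M_eye = 1 + D/f_e = 1 + 25/3 = 9.333.
Overall M = m_obj x M_eye = (-7.692)(9.333) = -71.79.

-71.8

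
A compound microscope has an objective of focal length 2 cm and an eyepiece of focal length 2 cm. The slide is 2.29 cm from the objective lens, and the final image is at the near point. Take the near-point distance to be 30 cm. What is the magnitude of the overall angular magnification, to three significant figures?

Objective: 1/d_i = 1/f_obj - 1/d_o = 1/2 - 1/2.29 = 0.06332 cm^-1, so d_i = 15.793 cm.
m_obj = -d_i/d_o = -15.793/2.29 = -6.897.
Eyepiece angular magnification (image at near point): M_eye = 1 + D/f_e = 1 + 30/2 = 16.000.
Overall M = m_obj x M_eye = (-6.897)(16.000) = -110.34.
|M| = 110.34.

110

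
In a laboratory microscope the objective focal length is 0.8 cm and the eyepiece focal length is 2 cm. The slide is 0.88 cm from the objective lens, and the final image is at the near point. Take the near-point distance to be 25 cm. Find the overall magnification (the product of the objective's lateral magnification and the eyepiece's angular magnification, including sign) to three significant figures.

Objective: 1/d_i = 1/f_obj - 1/d_o = 1/0.8 - 1/0.88 = 0.11364 cm^-1, so d_i = 8.800 cm.
m_obj = -d_i/d_o = -8.800/0.88 = -10.000.
Eyepiece angular magnification (image at near point): M_eye = 1 + D/f_e = 1 + 25/2 = 13.500.
Overall M = m_obj x M_eye = (-10.000)(13.500) = -135.00.

-135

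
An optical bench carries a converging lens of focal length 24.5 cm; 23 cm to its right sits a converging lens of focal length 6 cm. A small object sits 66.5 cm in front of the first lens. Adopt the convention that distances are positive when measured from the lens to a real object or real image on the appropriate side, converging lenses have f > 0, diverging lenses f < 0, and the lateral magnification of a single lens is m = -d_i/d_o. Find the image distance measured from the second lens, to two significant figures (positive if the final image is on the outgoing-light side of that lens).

Lens 1: 1/d_i1 = 1/f_1 - 1/d_o1 = 1/24.5 - 1/66.5 = 0.02578 cm^-1, so d_i1 = 38.792 cm.
This image would form 38.792 cm past lens 1, i.e. 15.792 cm beyond lens 2, so it is a virtual object for lens 2: d_o2 = 23 - 38.792 = -15.792 cm.
Lens 2: 1/d_i2 = 1/f_2 - 1/d_o2 = 1/6 - 1/(-15.792) = 0.22999 cm^-1, so d_i2 = 4.348 cm.

4.3 cm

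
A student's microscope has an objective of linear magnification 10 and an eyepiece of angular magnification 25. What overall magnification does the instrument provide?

250

The overall magnification of a compound microscope is the product of the objective and eyepiece magnifications:
M = M_obj x M_eye = 10 x 25 = 250.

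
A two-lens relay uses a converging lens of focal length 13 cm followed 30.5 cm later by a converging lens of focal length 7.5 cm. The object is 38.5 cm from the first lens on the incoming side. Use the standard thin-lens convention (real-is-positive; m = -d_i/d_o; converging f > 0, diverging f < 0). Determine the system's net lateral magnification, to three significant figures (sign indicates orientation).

1.13

Applying the thin-lens equation to the first lens, 1/13 = 1/38.5 + 1/d_i1, which gives d_i1 = 19.627 cm.
Its lateral magnification is m_1 = -d_i1/d_o1 = -(19.627)/38.5 = -0.5098.
That image sits 10.873 cm in front of the second lens, so d_o2 = 10.873 cm.
Applying the thin-lens equation again with f_2 = 7.5 cm and d_o2 = 10.873 cm gives d_i2 = 24.179 cm.
m_2 = -(24.179)/(10.873) = -2.2238.
The system's lateral magnification is m_1 m_2 = (-0.5098)(-2.2238) = 1.1337.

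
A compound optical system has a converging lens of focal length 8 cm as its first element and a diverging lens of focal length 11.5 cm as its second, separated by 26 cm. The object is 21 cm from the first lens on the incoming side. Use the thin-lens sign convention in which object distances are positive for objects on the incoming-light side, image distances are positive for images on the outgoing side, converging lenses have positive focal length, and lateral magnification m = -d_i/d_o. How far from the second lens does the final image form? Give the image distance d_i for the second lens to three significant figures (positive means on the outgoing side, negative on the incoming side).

Lens 1: 1/d_i1 = 1/f_1 - 1/d_o1 = 1/8 - 1/21 = 0.07738 cm^-1, so d_i1 = 12.923 cm.
The intermediate image is 12.923 cm to the right of lens 1, so d_o2 = L - d_i1 = 26 - 12.923 = 13.077 cm.
Lens 2: 1/d_i2 = 1/f_2 - 1/d_o2 = 1/(-11.5) - 1/(13.077) = -0.16343 cm^-1, so d_i2 = -6.119 cm.

-6.12 cm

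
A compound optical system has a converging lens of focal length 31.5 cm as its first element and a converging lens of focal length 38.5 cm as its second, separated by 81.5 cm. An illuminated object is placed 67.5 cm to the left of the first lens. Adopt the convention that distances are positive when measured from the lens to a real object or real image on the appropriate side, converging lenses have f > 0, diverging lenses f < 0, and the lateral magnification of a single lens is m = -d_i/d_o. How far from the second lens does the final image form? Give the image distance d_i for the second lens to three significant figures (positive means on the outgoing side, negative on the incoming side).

-53.8 cm

Applying the thin-lens equation to the first lens, 1/31.5 = 1/67.5 + 1/d_i1, which gives d_i1 = 59.063 cm.
That image sits 22.437 cm in front of the second lens, so d_o2 = 22.437 cm.
Applying the thin-lens equation again with f_2 = 38.5 cm and d_o2 = 22.437 cm gives d_i2 = -53.780 cm.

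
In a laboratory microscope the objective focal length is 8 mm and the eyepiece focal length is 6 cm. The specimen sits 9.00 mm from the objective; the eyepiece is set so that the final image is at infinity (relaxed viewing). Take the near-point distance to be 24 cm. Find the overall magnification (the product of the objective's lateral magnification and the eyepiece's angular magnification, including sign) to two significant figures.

Convert to cm: f_obj = 8 mm = 0.8 cm; d_o = 9.00 mm = 0.90 cm.
Objective: 1/d_i = 1/f_obj - 1/d_o = 1/0.8 - 1/0.90 = 0.13889 cm^-1, so d_i = 7.200 cm.
m_obj = -d_i/d_o = -7.200/0.90 = -8.000.
Eyepiece angular magnification (image at infinity): M_eye = D/f_e = 24/6 = 4.000.
Overall M = m_obj x M_eye = (-8.000)(4.000) = -32.00.

-32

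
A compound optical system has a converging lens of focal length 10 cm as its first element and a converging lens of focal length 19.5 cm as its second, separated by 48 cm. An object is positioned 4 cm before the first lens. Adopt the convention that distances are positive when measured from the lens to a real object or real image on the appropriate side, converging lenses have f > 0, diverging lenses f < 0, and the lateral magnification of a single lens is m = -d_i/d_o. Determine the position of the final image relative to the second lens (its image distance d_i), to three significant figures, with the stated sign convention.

Lens 1: 1/d_i1 = 1/f_1 - 1/d_o1 = 1/10 - 1/4 = -0.15000 cm^-1, so d_i1 = -6.667 cm.
The intermediate image is virtual, 6.667 cm to the left of lens 1, so d_o2 = L - d_i1 = 48 - (-6.667) = 54.667 cm.
Lens 2: 1/d_i2 = 1/f_2 - 1/d_o2 = 1/19.5 - 1/(54.667) = 0.03299 cm^-1, so d_i2 = 30.313 cm.

30.3 cm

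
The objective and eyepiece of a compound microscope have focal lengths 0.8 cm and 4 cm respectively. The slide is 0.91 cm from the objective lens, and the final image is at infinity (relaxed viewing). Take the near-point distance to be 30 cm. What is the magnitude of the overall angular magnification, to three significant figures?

Objective: 1/d_i = 1/f_obj - 1/d_o = 1/0.8 - 1/0.91 = 0.15110 cm^-1, so d_i = 6.618 cm.
m_obj = -d_i/d_o = -6.618/0.91 = -7.273.
Eyepiece angular magnification (image at infinity): M_eye = D/f_e = 30/4 = 7.500.
Overall M = m_obj x M_eye = (-7.273)(7.500) = -54.55.
|M| = 54.55.

54.5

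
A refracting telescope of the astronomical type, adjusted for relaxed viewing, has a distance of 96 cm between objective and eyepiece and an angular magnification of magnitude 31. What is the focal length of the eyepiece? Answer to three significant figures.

3.00 cm

In normal adjustment the tube length equals f_obj + f_eye and |M| = f_obj/f_eye.
So f_obj = 31 f_eye and 31 f_eye + f_eye = 96 cm, giving f_eye = 96/32 = 3.000 cm and f_obj = 93.000 cm.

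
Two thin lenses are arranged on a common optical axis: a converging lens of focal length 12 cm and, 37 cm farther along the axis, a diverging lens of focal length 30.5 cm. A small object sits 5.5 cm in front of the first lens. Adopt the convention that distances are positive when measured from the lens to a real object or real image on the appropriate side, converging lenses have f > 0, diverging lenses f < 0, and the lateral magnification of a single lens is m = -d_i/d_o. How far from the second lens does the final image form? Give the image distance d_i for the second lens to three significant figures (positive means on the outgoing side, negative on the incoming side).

Lens 1: 1/d_i1 = 1/f_1 - 1/d_o1 = 1/12 - 1/5.5 = -0.09848 cm^-1, so d_i1 = -10.154 cm.
The intermediate image is virtual, 10.154 cm to the left of lens 1, so d_o2 = L - d_i1 = 37 - (-10.154) = 47.154 cm.
Lens 2: 1/d_i2 = 1/f_2 - 1/d_o2 = 1/(-30.5) - 1/(47.154) = -0.05399 cm^-1, so d_i2 = -18.521 cm.

-18.5 cm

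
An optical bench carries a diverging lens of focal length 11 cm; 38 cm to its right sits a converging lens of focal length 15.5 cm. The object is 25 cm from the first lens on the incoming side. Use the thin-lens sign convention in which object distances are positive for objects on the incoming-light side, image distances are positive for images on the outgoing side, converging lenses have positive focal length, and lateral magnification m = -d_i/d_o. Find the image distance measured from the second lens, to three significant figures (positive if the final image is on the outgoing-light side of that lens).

Applying the thin-lens equation to the first lens, 1/(-11) = 1/25 + 1/d_i1, which gives d_i1 = -7.639 cm.
The intermediate image is virtual, 7.639 cm to the left of lens 1, so d_o2 = L - d_i1 = 38 - (-7.639) = 45.639 cm.
Applying the thin-lens equation again with f_2 = 15.5 cm and d_o2 = 45.639 cm gives d_i2 = 23.471 cm.

23.5 cm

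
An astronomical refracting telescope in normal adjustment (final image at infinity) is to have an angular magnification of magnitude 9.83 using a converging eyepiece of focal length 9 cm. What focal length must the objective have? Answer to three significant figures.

|M| = f_obj/|f_eye|, so f_obj = |M| x |f_eye| = 9.83 x 9 = 88.470 cm.

88.5 cm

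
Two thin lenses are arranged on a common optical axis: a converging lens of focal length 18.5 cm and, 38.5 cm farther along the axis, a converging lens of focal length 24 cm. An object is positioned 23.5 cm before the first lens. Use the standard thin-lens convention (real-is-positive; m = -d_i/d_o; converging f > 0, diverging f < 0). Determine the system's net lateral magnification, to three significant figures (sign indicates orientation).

-1.23

Lens 1: 1/d_i1 = 1/f_1 - 1/d_o1 = 1/18.5 - 1/23.5 = 0.01150 cm^-1, so d_i1 = 86.950 cm.
m_1 = -(86.950)/23.5 = -3.7000.
This image would form 86.950 cm past lens 1, i.e. 48.450 cm beyond lens 2, so it is a virtual object for lens 2: d_o2 = 38.5 - 86.950 = -48.450 cm.
Lens 2: 1/d_i2 = 1/f_2 - 1/d_o2 = 1/24 - 1/(-48.450) = 0.06231 cm^-1, so d_i2 = 16.050 cm.
m_2 = -(16.050)/(-48.450) = 0.3313.
The system's lateral magnification is m_1 m_2 = (-3.7000)(0.3313) = -1.2257.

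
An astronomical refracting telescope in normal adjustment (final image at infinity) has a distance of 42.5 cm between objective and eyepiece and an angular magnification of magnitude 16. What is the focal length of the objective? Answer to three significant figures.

In normal adjustment the tube length equals f_obj + f_eye and |M| = f_obj/f_eye.
So f_obj = 16 f_eye and 16 f_eye + f_eye = 42.5 cm, giving f_eye = 42.5/17 = 2.500 cm and f_obj = 40.000 cm.

40.0 cm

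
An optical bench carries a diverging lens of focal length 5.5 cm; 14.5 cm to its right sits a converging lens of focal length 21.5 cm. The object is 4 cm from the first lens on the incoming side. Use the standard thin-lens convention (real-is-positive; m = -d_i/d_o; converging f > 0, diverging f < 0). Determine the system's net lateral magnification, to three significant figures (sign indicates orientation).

Applying the thin-lens equation to the first lens, 1/(-5.5) = 1/4 + 1/d_i1, which gives d_i1 = -2.316 cm.
Its lateral magnification is m_1 = -d_i1/d_o1 = -(-2.316)/4 = 0.5789.
With d_i1 < 0 the first image is virtual and lies on the object side; the object distance for lens 2 is d_o2 = 14.5 - (-2.316) = 16.816 cm.
Applying the thin-lens equation again with f_2 = 21.5 cm and d_o2 = 16.816 cm gives d_i2 = -77.183 cm.
m_2 = -(-77.183)/(16.816) = 4.5899.
Total m = m_1 x m_2 = (0.5789)(4.5899) = 2.6573.

2.66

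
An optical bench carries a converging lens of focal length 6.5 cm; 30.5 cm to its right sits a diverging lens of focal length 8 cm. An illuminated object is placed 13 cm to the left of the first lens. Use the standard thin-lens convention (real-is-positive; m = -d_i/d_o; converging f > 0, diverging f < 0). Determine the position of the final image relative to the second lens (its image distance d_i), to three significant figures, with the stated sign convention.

-5.49 cm

First lens: d_i1 = 1/(1/6.5 - 1/13) = 13.000 cm.
Object distance for lens 2: d_o2 = 30.5 - 13.000 = 17.500 cm.
Second lens: d_i2 = 1/(1/(-8) - 1/(17.500)) = -5.490 cm.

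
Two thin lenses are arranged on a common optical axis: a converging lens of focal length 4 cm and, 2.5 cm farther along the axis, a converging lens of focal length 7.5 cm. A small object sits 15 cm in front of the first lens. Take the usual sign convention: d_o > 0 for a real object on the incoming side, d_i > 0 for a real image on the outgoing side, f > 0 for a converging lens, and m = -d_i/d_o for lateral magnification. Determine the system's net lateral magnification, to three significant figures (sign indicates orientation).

First lens: d_i1 = 1/(1/4 - 1/15) = 5.455 cm.
m_1 = -(5.455)/15 = -0.3636.
This image would form 5.455 cm past lens 1, i.e. 2.955 cm beyond lens 2, so it is a virtual object for lens 2: d_o2 = 2.5 - 5.455 = -2.955 cm.
Second lens: d_i2 = 1/(1/7.5 - 1/(-2.955)) = 2.120 cm.
m_2 = -(2.120)/(-2.955) = 0.7174.
Total m = m_1 x m_2 = (-0.3636)(0.7174) = -0.2609.

-0.261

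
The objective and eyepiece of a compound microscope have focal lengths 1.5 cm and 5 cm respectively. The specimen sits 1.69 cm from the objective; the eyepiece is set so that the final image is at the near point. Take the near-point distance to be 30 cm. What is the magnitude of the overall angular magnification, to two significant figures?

Objective: 1/d_i = 1/f_obj - 1/d_o = 1/1.5 - 1/1.69 = 0.07495 cm^-1, so d_i = 13.342 cm.
m_obj = -d_i/d_o = -13.342/1.69 = -7.895.
Eyepiece angular magnification (image at near point): M_eye = 1 + D/f_e = 1 + 30/5 = 7.000.
Overall M = m_obj x M_eye = (-7.895)(7.000) = -55.26.
|M| = 55.26.

55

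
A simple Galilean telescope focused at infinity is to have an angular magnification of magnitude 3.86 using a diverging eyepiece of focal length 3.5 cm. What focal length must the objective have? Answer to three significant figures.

|M| = f_obj/|f_eye|, so f_obj = |M| x |f_eye| = 3.86 x 3.5 = 13.510 cm.

13.5 cm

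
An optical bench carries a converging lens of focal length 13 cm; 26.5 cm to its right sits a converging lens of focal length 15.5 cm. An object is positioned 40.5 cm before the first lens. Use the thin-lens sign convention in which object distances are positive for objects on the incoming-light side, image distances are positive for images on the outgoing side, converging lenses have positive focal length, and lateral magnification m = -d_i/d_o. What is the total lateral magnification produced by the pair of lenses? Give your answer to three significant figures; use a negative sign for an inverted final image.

-0.900

First lens: d_i1 = 1/(1/13 - 1/40.5) = 19.145 cm.
m_1 = -(19.145)/40.5 = -0.4727.
That image sits 7.355 cm in front of the second lens, so d_o2 = 7.355 cm.
Second lens: d_i2 = 1/(1/15.5 - 1/(7.355)) = -13.995 cm.
m_2 = -(-13.995)/(7.355) = 1.9029.
Overall magnification: m = m_1 m_2 = -0.8996.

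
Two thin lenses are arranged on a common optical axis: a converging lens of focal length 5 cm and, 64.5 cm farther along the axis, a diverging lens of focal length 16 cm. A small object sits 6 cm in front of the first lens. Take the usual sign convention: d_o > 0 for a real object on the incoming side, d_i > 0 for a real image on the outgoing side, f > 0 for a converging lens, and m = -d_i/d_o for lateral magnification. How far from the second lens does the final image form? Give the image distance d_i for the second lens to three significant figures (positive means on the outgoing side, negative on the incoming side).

-10.9 cm

Applying the thin-lens equation to the first lens, 1/5 = 1/6 + 1/d_i1, which gives d_i1 = 30.000 cm.
That image sits 34.500 cm in front of the second lens, so d_o2 = 34.500 cm.
Applying the thin-lens equation again with f_2 = -16 cm and d_o2 = 34.500 cm gives d_i2 = -10.931 cm.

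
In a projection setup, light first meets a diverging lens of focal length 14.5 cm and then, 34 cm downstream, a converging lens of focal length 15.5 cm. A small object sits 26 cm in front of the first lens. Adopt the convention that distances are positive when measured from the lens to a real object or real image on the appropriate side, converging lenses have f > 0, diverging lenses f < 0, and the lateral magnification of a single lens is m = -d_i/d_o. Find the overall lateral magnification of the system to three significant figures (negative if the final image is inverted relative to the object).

First lens: d_i1 = 1/(1/(-14.5) - 1/26) = -9.309 cm.
m_1 = -(-9.309)/26 = 0.3580.
The intermediate image is virtual, 9.309 cm to the left of lens 1, so d_o2 = L - d_i1 = 34 - (-9.309) = 43.309 cm.
Second lens: d_i2 = 1/(1/15.5 - 1/(43.309)) = 24.139 cm.
m_2 = -(24.139)/(43.309) = -0.5574.
Overall magnification: m = m_1 m_2 = -0.1996.

-0.200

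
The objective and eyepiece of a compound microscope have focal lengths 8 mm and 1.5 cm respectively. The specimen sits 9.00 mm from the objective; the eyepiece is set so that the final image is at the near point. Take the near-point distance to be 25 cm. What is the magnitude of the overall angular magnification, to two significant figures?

Convert to cm: f_obj = 8 mm = 0.8 cm; d_o = 9.00 mm = 0.90 cm.
Objective: 1/d_i = 1/f_obj - 1/d_o = 1/0.8 - 1/0.90 = 0.13889 cm^-1, so d_i = 7.200 cm.
m_obj = -d_i/d_o = -7.200/0.90 = -8.000.
Eyepiece angular magnification (image at near point): M_eye = 1 + D/f_e = 1 + 25/1.5 = 17.667.
Overall M = m_obj x M_eye = (-8.000)(17.667) = -141.33.
|M| = 141.33.

140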